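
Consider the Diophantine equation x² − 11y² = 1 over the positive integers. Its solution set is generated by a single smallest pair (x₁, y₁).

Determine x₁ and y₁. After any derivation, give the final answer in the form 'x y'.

10 3

√11 → a₀=3, period (3,6); ℓ=2 even so k=1
k=0  a_k=3  p_k/q_k = 3/1
k=1  a_k=3  p_k/q_k = 10/3
(x₁, y₁) = (10, 3);  10² − 11·3² = 1 ✓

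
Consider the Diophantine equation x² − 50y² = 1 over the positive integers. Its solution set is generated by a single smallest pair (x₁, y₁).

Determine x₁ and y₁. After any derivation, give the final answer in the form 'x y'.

[7; 14] for √50; ℓ=1 ⇒ convergent index 1
i=0: a=7 ⇒ p=7, q=1
i=1: a=14 ⇒ p=99, q=14
(x₁, y₁) = (99, 14);  99² − 50·14² = 1 ✓

99 14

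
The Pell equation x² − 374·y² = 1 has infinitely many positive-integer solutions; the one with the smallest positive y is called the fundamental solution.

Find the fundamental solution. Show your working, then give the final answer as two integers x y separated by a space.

√374 = [19; 2,1,18,1,2,38, …], period ℓ=6 (even) → k=5
k=0  a_k=19  p_k/q_k = 19/1
k=1  a_k=2  p_k/q_k = 39/2
k=2  a_k=1  p_k/q_k = 58/3
k=3  a_k=18  p_k/q_k = 1083/56
k=4  a_k=1  p_k/q_k = 1141/59
k=5  a_k=2  p_k/q_k = 3365/174
→ (3365, 174).  Check: 3365²=11323225, 374·174²=11323224, difference 1.

3365 174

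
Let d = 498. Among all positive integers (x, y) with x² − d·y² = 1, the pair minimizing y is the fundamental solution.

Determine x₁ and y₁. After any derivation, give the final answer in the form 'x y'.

179777 8056

√498 = [22; 3,6,22,6,3,44, …], period ℓ=6 (even) → k=5
k=0  a_k=22  p_k/q_k = 22/1
…
k=2  a_k=6  p_k/q_k = 424/19
k=3  a_k=22  p_k/q_k = 9395/421
k=4  a_k=6  p_k/q_k = 56794/2545
k=5  a_k=3  p_k/q_k = 179777/8056
(x₁, y₁) = (179777, 8056);  179777² − 498·8056² = 1 ✓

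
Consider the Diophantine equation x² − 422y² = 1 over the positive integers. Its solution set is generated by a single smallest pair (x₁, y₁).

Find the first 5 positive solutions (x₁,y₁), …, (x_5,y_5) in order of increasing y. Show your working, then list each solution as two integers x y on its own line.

7022501 341850
98631040590001 4801283933700
1385273162348638202501 67434042451384025550
19456164335732849620362360001 947111261097768740333867400
273261867007695159110526238300562501 13302179556340616719484196916709250

[20; 1,1,5,2,1,…,1,1,40] for √422; ℓ=14 ⇒ convergent index 13
step 0: (20, 1)  from 20·(1,0) + (0,1)
step 1: (21, 1)  from 1·(20,1) + (1,0)
step 2: (41, 2)  from 1·(21,1) + (20,1)
step 3: (226, 11)  from 5·(41,2) + (21,1)
…
step 5: (719, 35)  from 1·(493,24) + (226,11)
step 6: (2650, 129)  from 3·(719,35) + (493,24)
step 7: (53719, 2615)  from 20·(2650,129) + (719,35)
step 8: (163807, 7974)  from 3·(53719,2615) + (2650,129)
step 9: (217526, 10589)  from 1·(163807,7974) + (53719,2615)
step 10: (598859, 29152)  from 2·(217526,10589) + (163807,7974)
step 11: (3211821, 156349)  from 5·(598859,29152) + (217526,10589)
step 12: (3810680, 185501)  from 1·(3211821,156349) + (598859,29152)
step 13: (7022501, 341850)  from 1·(3810680,185501) + (3211821,156349)
→ (7022501, 341850).  Check: 7022501²=49315520295001, 422·341850²=49315520295000, difference 1.
(7022501+341850√422)^2 = 98631040590001 + 4801283933700√422
(7022501+341850√422)^3 = 1385273162348638202501 + 67434042451384025550√422
(7022501+341850√422)^4 = 19456164335732849620362360001 + 947111261097768740333867400√422
(7022501+341850√422)^5 = 273261867007695159110526238300562501 + 13302179556340616719484196916709250√422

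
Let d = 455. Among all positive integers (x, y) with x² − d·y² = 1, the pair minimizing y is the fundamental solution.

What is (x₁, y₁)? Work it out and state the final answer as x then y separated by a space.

√455 → a₀=21, period (3,42); ℓ=2 even so k=1
k=0  a_k=21  p_k/q_k = 21/1
k=1  a_k=3  p_k/q_k = 64/3
→ (64, 3).  Check: 64²=4096, 455·3²=4095, difference 1.

64 3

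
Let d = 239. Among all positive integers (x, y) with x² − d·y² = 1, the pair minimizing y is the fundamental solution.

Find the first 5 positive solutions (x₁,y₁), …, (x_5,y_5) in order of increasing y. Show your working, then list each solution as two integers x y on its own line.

√239 = [15; 2,5,1,2,4,15,4,2,1,5,2,30, …], period ℓ=12 (even) → k=11
a_0=15:  p_0=15·1+0=15,  q_0=15·0+1=1
a_1=2:  p_1=2·15+1=31,  q_1=2·1+0=2
a_2=5:  p_2=5·31+15=170,  q_2=5·2+1=11
a_3=1:  p_3=1·170+31=201,  q_3=1·11+2=13
a_4=2:  p_4=2·201+170=572,  q_4=2·13+11=37
a_5=4:  p_5=4·572+201=2489,  q_5=4·37+13=161
…
a_9=1:  p_9=1·346141+154117=500258,  q_9=1·22390+9969=32359
a_10=5:  p_10=5·500258+346141=2847431,  q_10=5·32359+22390=184185
a_11=2:  p_11=2·2847431+500258=6195120,  q_11=2·184185+32359=400729
→ (6195120, 400729).  Check: 6195120²=38379511814400, 239·400729²=38379511814399, difference 1.
k=2:  x_2 = 6195120·6195120+239·400729·400729 = 76759023628799,  y_2 = 6195120·400729+400729·6195120 = 4965128484960
k=3:  x_3 = 6195120·76759023628799+239·400729·4965128484960 = 951062724926484326640,  y_3 = 6195120·4965128484960+400729·76759023628799 = 61519133559490389671
k=4:  x_4 = 6195120·951062724926484326640+239·400729·61519133559490389671 = 11783895416893046404284364801,  y_4 = 6195120·61519133559490389671+400729·951062724926484326640 = 762236829394135240588726080
k=5:  x_5 = 6195120·11783895416893046404284364801+239·400729·762236829394135240588726080 = 146005292350203948217495381647615600,  y_5 = 6195120·762236829394135240588726080+400729·11783895416893046404284364801 = 9444297253032328704218497935069529

6195120 400729
76759023628799 4965128484960
951062724926484326640 61519133559490389671
11783895416893046404284364801 762236829394135240588726080
146005292350203948217495381647615600 9444297253032328704218497935069529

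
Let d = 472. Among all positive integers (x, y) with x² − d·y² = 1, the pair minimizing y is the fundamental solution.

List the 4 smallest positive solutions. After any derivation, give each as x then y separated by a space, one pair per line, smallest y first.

√472 → a₀=21, period (1,2,1,1,1,…,2,1,42); ℓ=14 even so k=13
i=0: a=21 ⇒ p=21, q=1
i=1: a=1 ⇒ p=22, q=1
i=2: a=2 ⇒ p=65, q=3
i=3: a=1 ⇒ p=87, q=4
i=4: a=1 ⇒ p=152, q=7
i=5: a=1 ⇒ p=239, q=11
i=6: a=4 ⇒ p=1108, q=51
…
i=8: a=4 ⇒ p=24224, q=1115
…
i=10: a=1 ⇒ p=54227, q=2496
…
i=12: a=2 ⇒ p=222687, q=10250
i=13: a=1 ⇒ p=306917, q=14127
(x₁, y₁) = (306917, 14127);  306917² − 472·14127² = 1 ✓
k=2:  x_2 = 306917·306917+472·14127·14127 = 188396089777,  y_2 = 306917·14127+14127·306917 = 8671632918
k=3:  x_3 = 306917·188396089777+472·14127·8671632918 = 115643925371868101,  y_3 = 306917·8671632918+14127·188396089777 = 5322943120573485
k=4:  x_4 = 306917·115643925371868101+472·14127·5322943120573485 = 70986173286526887819457,  y_4 = 306917·5322943120573485+14127·115643925371868101 = 3267403467465432958572

306917 14127
188396089777 8671632918
115643925371868101 5322943120573485
70986173286526887819457 3267403467465432958572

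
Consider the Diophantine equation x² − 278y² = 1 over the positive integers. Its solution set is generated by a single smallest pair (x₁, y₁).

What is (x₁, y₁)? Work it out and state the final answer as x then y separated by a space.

√278 → a₀=16, period (1,2,16,2,1,32); ℓ=6 even so k=5
a_0=16:  p_0=16·1+0=16,  q_0=16·0+1=1
a_1=1:  p_1=1·16+1=17,  q_1=1·1+0=1
…
a_4=2:  p_4=2·817+50=1684,  q_4=2·49+3=101
a_5=1:  p_5=1·1684+817=2501,  q_5=1·101+49=150
fundamental: x₁=2501, y₁=150  (since 6255001 − 278·22500 = 1)

2501 150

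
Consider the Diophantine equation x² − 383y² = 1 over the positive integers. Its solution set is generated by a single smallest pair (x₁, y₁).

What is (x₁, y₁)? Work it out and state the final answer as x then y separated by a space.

[19; 1,1,3,19,3,1,1,38] for √383; ℓ=8 ⇒ convergent index 7
i=0: a=19 ⇒ p=19, q=1
i=1: a=1 ⇒ p=20, q=1
…
i=3: a=3 ⇒ p=137, q=7
i=4: a=19 ⇒ p=2642, q=135
i=5: a=3 ⇒ p=8063, q=412
i=6: a=1 ⇒ p=10705, q=547
i=7: a=1 ⇒ p=18768, q=959
→ (18768, 959).  Check: 18768²=352237824, 383·959²=352237823, difference 1.

18768 959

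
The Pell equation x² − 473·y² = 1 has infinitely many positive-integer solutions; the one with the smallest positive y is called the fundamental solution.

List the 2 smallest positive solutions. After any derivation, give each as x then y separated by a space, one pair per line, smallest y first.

87 4
15137 696

√473 = [21; 1,2,1,42, …], period ℓ=4 (even) → k=3
step 0: (21, 1)  from 21·(1,0) + (0,1)
step 1: (22, 1)  from 1·(21,1) + (1,0)
step 2: (65, 3)  from 2·(22,1) + (21,1)
step 3: (87, 4)  from 1·(65,3) + (22,1)
(x₁, y₁) = (87, 4);  87² − 473·4² = 1 ✓
(x_2, y_2) = (87·87 + 473·4·4, 87·4 + 4·87) = (15137, 696)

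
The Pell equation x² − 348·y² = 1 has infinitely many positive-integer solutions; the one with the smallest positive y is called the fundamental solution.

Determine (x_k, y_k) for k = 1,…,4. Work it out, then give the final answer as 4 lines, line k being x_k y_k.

1567 84
4910977 263256
15391000351 825044220
48235390189057 2585688322224

[18; 1,1,1,8,1,1,1,36] for √348; ℓ=8 ⇒ convergent index 7
step 0: (18, 1)  from 18·(1,0) + (0,1)
step 1: (19, 1)  from 1·(18,1) + (1,0)
…
step 5: (541, 29)  from 1·(485,26) + (56,3)
step 6: (1026, 55)  from 1·(541,29) + (485,26)
step 7: (1567, 84)  from 1·(1026,55) + (541,29)
(x₁, y₁) = (1567, 84);  1567² − 348·84² = 1 ✓
(x_2, y_2) = (1567·1567 + 348·84·84, 1567·84 + 84·1567) = (4910977, 263256)
(x_3, y_3) = (1567·4910977 + 348·84·263256, 1567·263256 + 84·4910977) = (15391000351, 825044220)
(x_4, y_4) = (1567·15391000351 + 348·84·825044220, 1567·825044220 + 84·15391000351) = (48235390189057, 2585688322224)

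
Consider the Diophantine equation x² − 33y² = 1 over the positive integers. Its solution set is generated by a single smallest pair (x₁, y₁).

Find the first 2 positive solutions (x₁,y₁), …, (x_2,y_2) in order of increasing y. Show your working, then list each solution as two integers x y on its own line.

√33 → a₀=5, period (1,2,1,10); ℓ=4 even so k=3
a_0=5:  p_0=5·1+0=5,  q_0=5·0+1=1
…
a_2=2:  p_2=2·6+5=17,  q_2=2·1+1=3
a_3=1:  p_3=1·17+6=23,  q_3=1·3+1=4
(x₁, y₁) = (23, 4);  23² − 33·4² = 1 ✓
k=2:  x_2 = 23·23+33·4·4 = 1057,  y_2 = 23·4+4·23 = 184

23 4
1057 184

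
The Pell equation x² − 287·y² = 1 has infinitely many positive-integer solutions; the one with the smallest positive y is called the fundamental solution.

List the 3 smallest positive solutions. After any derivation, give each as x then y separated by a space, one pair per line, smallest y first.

288 17
165887 9792
95550624 5640175

√287 = [16; 1,15,1,32, …], period ℓ=4 (even) → k=3
a_0=16:  p_0=16·1+0=16,  q_0=16·0+1=1
…
a_2=15:  p_2=15·17+16=271,  q_2=15·1+1=16
a_3=1:  p_3=1·271+17=288,  q_3=1·16+1=17
(x₁, y₁) = (288, 17);  288² − 287·17² = 1 ✓
n=2: (288,17)∘(288,17) = (288·288+287·17·17, 288·17+17·288) = (165887,9792)
n=3: (165887,9792)∘(288,17) = (288·165887+287·17·9792, 288·9792+17·165887) = (95550624,5640175)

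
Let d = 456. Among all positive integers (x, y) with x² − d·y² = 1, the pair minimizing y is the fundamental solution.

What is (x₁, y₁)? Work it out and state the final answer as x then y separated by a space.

√456 = [21; 2,1,4,1,2,42, …], period ℓ=6 (even) → k=5
a_0=21:  p_0=21·1+0=21,  q_0=21·0+1=1
…
a_4=1:  p_4=1·299+64=363,  q_4=1·14+3=17
a_5=2:  p_5=2·363+299=1025,  q_5=2·17+14=48
→ (1025, 48).  Check: 1025²=1050625, 456·48²=1050624, difference 1.

1025 48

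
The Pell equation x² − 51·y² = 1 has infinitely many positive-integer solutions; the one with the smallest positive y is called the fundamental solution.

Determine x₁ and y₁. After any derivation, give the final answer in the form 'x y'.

50 7

d=51: √d = [7; 7,14] (ℓ=2, even), read p_1/q_1
i=0: a=7 ⇒ p=7, q=1
i=1: a=7 ⇒ p=50, q=7
(x₁, y₁) = (50, 7);  50² − 51·7² = 1 ✓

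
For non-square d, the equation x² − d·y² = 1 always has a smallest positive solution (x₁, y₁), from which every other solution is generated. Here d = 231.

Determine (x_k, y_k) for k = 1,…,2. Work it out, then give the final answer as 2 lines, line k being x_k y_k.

√231 → a₀=15, period (5,30); ℓ=2 even so k=1
a_0=15:  p_0=15·1+0=15,  q_0=15·0+1=1
a_1=5:  p_1=5·15+1=76,  q_1=5·1+0=5
→ (76, 5).  Check: 76²=5776, 231·5²=5775, difference 1.
n=2: (76,5)∘(76,5) = (76·76+231·5·5, 76·5+5·76) = (11551,760)

76 5
11551 760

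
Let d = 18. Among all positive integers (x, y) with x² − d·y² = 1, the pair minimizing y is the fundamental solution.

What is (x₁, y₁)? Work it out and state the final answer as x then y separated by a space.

17 4

d=18: √d = [4; 4,8] (ℓ=2, even), read p_1/q_1
i=0: a=4 ⇒ p=4, q=1
i=1: a=4 ⇒ p=17, q=4
fundamental: x₁=17, y₁=4  (since 289 − 18·16 = 1)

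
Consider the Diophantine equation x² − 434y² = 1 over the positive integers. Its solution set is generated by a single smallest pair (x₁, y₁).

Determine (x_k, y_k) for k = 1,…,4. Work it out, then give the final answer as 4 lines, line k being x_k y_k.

√434 → a₀=20, period (1,4,1,40); ℓ=4 even so k=3
k=0  a_k=20  p_k/q_k = 20/1
…
k=2  a_k=4  p_k/q_k = 104/5
k=3  a_k=1  p_k/q_k = 125/6
→ (125, 6).  Check: 125²=15625, 434·6²=15624, difference 1.
(125+6√434)^2 = 31249 + 1500√434
(125+6√434)^3 = 7812125 + 374994√434
(125+6√434)^4 = 1953000001 + 93747000√434

125 6
31249 1500
7812125 374994
1953000001 93747000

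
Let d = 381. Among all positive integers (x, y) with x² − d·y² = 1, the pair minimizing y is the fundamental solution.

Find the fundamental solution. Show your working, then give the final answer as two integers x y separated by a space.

d=381: √d = [19; 1,1,12,1,1,38] (ℓ=6, even), read p_5/q_5
i=0: a=19 ⇒ p=19, q=1
i=1: a=1 ⇒ p=20, q=1
i=2: a=1 ⇒ p=39, q=2
i=3: a=12 ⇒ p=488, q=25
i=4: a=1 ⇒ p=527, q=27
i=5: a=1 ⇒ p=1015, q=52
(x₁, y₁) = (1015, 52);  1015² − 381·52² = 1 ✓

1015 52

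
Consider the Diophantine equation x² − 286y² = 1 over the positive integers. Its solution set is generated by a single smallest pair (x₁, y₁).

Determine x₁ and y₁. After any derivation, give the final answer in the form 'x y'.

[16; 1,10,3,3,2,3,3,10,1,32] for √286; ℓ=10 ⇒ convergent index 9
k=0  a_k=16  p_k/q_k = 16/1
…
k=5  a_k=2  p_k/q_k = 4397/260
…
k=8  a_k=10  p_k/q_k = 512132/30283
k=9  a_k=1  p_k/q_k = 561835/33222
(x₁, y₁) = (561835, 33222);  561835² − 286·33222² = 1 ✓

561835 33222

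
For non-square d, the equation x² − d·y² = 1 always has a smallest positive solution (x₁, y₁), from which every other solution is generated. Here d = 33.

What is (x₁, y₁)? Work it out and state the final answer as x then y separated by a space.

23 4

[5; 1,2,1,10] for √33; ℓ=4 ⇒ convergent index 3
step 0: (5, 1)  from 5·(1,0) + (0,1)
step 1: (6, 1)  from 1·(5,1) + (1,0)
step 2: (17, 3)  from 2·(6,1) + (5,1)
step 3: (23, 4)  from 1·(17,3) + (6,1)
fundamental: x₁=23, y₁=4  (since 529 − 33·16 = 1)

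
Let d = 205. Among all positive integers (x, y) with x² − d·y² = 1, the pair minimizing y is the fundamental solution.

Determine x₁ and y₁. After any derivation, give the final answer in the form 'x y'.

39689 2772

√205 = [14; 3,6,1,4,1,6,3,28, …], period ℓ=8 (even) → k=7
i=0: a=14 ⇒ p=14, q=1
…
i=2: a=6 ⇒ p=272, q=19
…
i=4: a=4 ⇒ p=1532, q=107
i=5: a=1 ⇒ p=1847, q=129
i=6: a=6 ⇒ p=12614, q=881
i=7: a=3 ⇒ p=39689, q=2772
(x₁, y₁) = (39689, 2772);  39689² − 205·2772² = 1 ✓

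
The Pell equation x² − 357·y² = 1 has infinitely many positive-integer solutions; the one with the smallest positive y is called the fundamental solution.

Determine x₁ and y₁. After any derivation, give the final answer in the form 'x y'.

√357 → a₀=18, period (1,8,2,8,1,36); ℓ=6 even so k=5
k=0  a_k=18  p_k/q_k = 18/1
…
k=2  a_k=8  p_k/q_k = 170/9
…
k=4  a_k=8  p_k/q_k = 3042/161
k=5  a_k=1  p_k/q_k = 3401/180
(x₁, y₁) = (3401, 180);  3401² − 357·180² = 1 ✓

3401 180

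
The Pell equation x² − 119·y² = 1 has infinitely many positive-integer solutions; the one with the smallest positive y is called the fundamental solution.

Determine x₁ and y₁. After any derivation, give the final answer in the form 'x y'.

√119 = [10; 1,9,1,20, …], period ℓ=4 (even) → k=3
i=0: a=10 ⇒ p=10, q=1
i=1: a=1 ⇒ p=11, q=1
i=2: a=9 ⇒ p=109, q=10
i=3: a=1 ⇒ p=120, q=11
→ (120, 11).  Check: 120²=14400, 119·11²=14399, difference 1.

120 11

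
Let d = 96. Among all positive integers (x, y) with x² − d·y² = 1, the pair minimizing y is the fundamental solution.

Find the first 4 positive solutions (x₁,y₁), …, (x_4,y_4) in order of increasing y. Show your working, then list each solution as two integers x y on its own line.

√96 = [9; 1,3,1,18, …], period ℓ=4 (even) → k=3
a_0=9:  p_0=9·1+0=9,  q_0=9·0+1=1
…
a_2=3:  p_2=3·10+9=39,  q_2=3·1+1=4
a_3=1:  p_3=1·39+10=49,  q_3=1·4+1=5
(x₁, y₁) = (49, 5);  49² − 96·5² = 1 ✓
k=2:  x_2 = 49·49+96·5·5 = 4801,  y_2 = 49·5+5·49 = 490
k=3:  x_3 = 49·4801+96·5·490 = 470449,  y_3 = 49·490+5·4801 = 48015
k=4:  x_4 = 49·470449+96·5·48015 = 46099201,  y_4 = 49·48015+5·470449 = 4704980

49 5
4801 490
470449 48015
46099201 4704980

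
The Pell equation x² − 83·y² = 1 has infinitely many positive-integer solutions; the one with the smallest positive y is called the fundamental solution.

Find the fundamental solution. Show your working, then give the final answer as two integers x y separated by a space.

d=83: √d = [9; 9,18] (ℓ=2, even), read p_1/q_1
k=0  a_k=9  p_k/q_k = 9/1
k=1  a_k=9  p_k/q_k = 82/9
→ (82, 9).  Check: 82²=6724, 83·9²=6723, difference 1.

82 9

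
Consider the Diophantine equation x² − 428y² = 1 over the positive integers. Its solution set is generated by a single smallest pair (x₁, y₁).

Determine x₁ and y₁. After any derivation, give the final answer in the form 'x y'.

√428 = [20; 1,2,4,1,5,10,5,1,4,2,1,40, …], period ℓ=12 (even) → k=11
i=0: a=20 ⇒ p=20, q=1
i=1: a=1 ⇒ p=21, q=1
…
i=4: a=1 ⇒ p=331, q=16
i=5: a=5 ⇒ p=1924, q=93
i=6: a=10 ⇒ p=19571, q=946
i=7: a=5 ⇒ p=99779, q=4823
…
i=9: a=4 ⇒ p=577179, q=27899
i=10: a=2 ⇒ p=1273708, q=61567
i=11: a=1 ⇒ p=1850887, q=89466
fundamental: x₁=1850887, y₁=89466  (since 3425782686769 − 428·8004165156 = 1)

1850887 89466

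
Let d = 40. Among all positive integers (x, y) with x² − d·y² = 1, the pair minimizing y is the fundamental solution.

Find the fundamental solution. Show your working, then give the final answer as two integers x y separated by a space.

d=40: √d = [6; 3,12] (ℓ=2, even), read p_1/q_1
i=0: a=6 ⇒ p=6, q=1
i=1: a=3 ⇒ p=19, q=3
(x₁, y₁) = (19, 3);  19² − 40·3² = 1 ✓

19 3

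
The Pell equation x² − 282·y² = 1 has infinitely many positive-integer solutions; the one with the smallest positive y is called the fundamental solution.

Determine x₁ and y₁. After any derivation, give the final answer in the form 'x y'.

d=282: √d = [16; 1,3,1,4,1,3,1,32] (ℓ=8, even), read p_7/q_7
step 0: (16, 1)  from 16·(1,0) + (0,1)
step 1: (17, 1)  from 1·(16,1) + (1,0)
step 2: (67, 4)  from 3·(17,1) + (16,1)
step 3: (84, 5)  from 1·(67,4) + (17,1)
step 4: (403, 24)  from 4·(84,5) + (67,4)
step 5: (487, 29)  from 1·(403,24) + (84,5)
step 6: (1864, 111)  from 3·(487,29) + (403,24)
step 7: (2351, 140)  from 1·(1864,111) + (487,29)
(x₁, y₁) = (2351, 140);  2351² − 282·140² = 1 ✓

2351 140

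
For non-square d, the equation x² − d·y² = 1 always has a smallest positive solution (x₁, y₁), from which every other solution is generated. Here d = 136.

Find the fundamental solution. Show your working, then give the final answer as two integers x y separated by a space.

√136 → a₀=11, period (1,1,1,22); ℓ=4 even so k=3
k=0  a_k=11  p_k/q_k = 11/1
…
k=2  a_k=1  p_k/q_k = 23/2
k=3  a_k=1  p_k/q_k = 35/3
→ (35, 3).  Check: 35²=1225, 136·3²=1224, difference 1.

35 3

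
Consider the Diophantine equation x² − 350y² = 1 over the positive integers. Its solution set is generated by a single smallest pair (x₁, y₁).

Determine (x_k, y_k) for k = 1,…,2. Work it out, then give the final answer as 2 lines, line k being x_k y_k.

[18; 1,2,2,2,1,36] for √350; ℓ=6 ⇒ convergent index 5
i=0: a=18 ⇒ p=18, q=1
i=1: a=1 ⇒ p=19, q=1
i=2: a=2 ⇒ p=56, q=3
i=3: a=2 ⇒ p=131, q=7
i=4: a=2 ⇒ p=318, q=17
i=5: a=1 ⇒ p=449, q=24
(x₁, y₁) = (449, 24);  449² − 350·24² = 1 ✓
(x_2, y_2) = (449·449 + 350·24·24, 449·24 + 24·449) = (403201, 21552)

449 24
403201 21552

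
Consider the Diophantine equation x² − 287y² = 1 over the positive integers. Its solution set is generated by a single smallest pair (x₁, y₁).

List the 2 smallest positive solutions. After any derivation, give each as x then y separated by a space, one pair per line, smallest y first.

288 17
165887 9792

[16; 1,15,1,32] for √287; ℓ=4 ⇒ convergent index 3
a_0=16:  p_0=16·1+0=16,  q_0=16·0+1=1
a_1=1:  p_1=1·16+1=17,  q_1=1·1+0=1
a_2=15:  p_2=15·17+16=271,  q_2=15·1+1=16
a_3=1:  p_3=1·271+17=288,  q_3=1·16+1=17
fundamental: x₁=288, y₁=17  (since 82944 − 287·289 = 1)
(288+17√287)^2 = 165887 + 9792√287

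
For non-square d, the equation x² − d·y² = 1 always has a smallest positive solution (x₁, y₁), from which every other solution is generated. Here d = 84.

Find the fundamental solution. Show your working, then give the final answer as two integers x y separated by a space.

d=84: √d = [9; 6,18] (ℓ=2, even), read p_1/q_1
i=0: a=9 ⇒ p=9, q=1
i=1: a=6 ⇒ p=55, q=6
fundamental: x₁=55, y₁=6  (since 3025 − 84·36 = 1)

55 6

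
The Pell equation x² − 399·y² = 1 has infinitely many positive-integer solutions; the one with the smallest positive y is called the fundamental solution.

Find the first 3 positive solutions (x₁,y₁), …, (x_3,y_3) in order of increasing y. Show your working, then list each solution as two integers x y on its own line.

20 1
799 40
31940 1599

d=399: √d = [19; 1,38] (ℓ=2, even), read p_1/q_1
a_0=19:  p_0=19·1+0=19,  q_0=19·0+1=1
a_1=1:  p_1=1·19+1=20,  q_1=1·1+0=1
→ (20, 1).  Check: 20²=400, 399·1²=399, difference 1.
k=2:  x_2 = 20·20+399·1·1 = 799,  y_2 = 20·1+1·20 = 40
k=3:  x_3 = 20·799+399·1·40 = 31940,  y_3 = 20·40+1·799 = 1599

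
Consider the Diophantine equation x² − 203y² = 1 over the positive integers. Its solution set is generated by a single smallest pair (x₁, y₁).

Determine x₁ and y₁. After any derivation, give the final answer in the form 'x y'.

57 4

√203 → a₀=14, period (4,28); ℓ=2 even so k=1
step 0: (14, 1)  from 14·(1,0) + (0,1)
step 1: (57, 4)  from 4·(14,1) + (1,0)
(x₁, y₁) = (57, 4);  57² − 203·4² = 1 ✓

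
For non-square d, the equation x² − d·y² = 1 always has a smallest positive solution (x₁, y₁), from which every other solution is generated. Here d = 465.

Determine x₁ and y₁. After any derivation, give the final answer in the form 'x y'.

√465 = [21; 1,1,3,2,2,2,3,1,1,42, …], period ℓ=10 (even) → k=9
step 0: (21, 1)  from 21·(1,0) + (0,1)
step 1: (22, 1)  from 1·(21,1) + (1,0)
…
step 7: (6922, 321)  from 3·(2027,94) + (841,39)
step 8: (8949, 415)  from 1·(6922,321) + (2027,94)
step 9: (15871, 736)  from 1·(8949,415) + (6922,321)
fundamental: x₁=15871, y₁=736  (since 251888641 − 465·541696 = 1)

15871 736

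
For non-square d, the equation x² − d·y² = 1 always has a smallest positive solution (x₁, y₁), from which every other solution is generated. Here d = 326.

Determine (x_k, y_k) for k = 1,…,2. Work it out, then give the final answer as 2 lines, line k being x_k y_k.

325 18
211249 11700

√326 = [18; 18,36, …], period ℓ=2 (even) → k=1
k=0  a_k=18  p_k/q_k = 18/1
k=1  a_k=18  p_k/q_k = 325/18
(x₁, y₁) = (325, 18);  325² − 326·18² = 1 ✓
n=2: (325,18)∘(325,18) = (325·325+326·18·18, 325·18+18·325) = (211249,11700)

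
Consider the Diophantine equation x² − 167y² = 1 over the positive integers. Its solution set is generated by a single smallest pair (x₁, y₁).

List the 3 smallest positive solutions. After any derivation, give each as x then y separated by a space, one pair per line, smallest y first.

√167 → a₀=12, period (1,11,1,24); ℓ=4 even so k=3
k=0  a_k=12  p_k/q_k = 12/1
k=1  a_k=1  p_k/q_k = 13/1
k=2  a_k=11  p_k/q_k = 155/12
k=3  a_k=1  p_k/q_k = 168/13
(x₁, y₁) = (168, 13);  168² − 167·13² = 1 ✓
(x_2, y_2) = (168·168 + 167·13·13, 168·13 + 13·168) = (56447, 4368)
(x_3, y_3) = (168·56447 + 167·13·4368, 168·4368 + 13·56447) = (18966024, 1467635)

168 13
56447 4368
18966024 1467635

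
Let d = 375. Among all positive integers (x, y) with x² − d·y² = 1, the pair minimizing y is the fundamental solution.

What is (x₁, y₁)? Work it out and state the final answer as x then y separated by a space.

15124 781

√375 → a₀=19, period (2,1,2,1,5,1,2,1,2,38); ℓ=10 even so k=9
a_0=19:  p_0=19·1+0=19,  q_0=19·0+1=1
…
a_7=2:  p_7=2·1433+1220=4086,  q_7=2·74+63=211
a_8=1:  p_8=1·4086+1433=5519,  q_8=1·211+74=285
a_9=2:  p_9=2·5519+4086=15124,  q_9=2·285+211=781
→ (15124, 781).  Check: 15124²=228735376, 375·781²=228735375, difference 1.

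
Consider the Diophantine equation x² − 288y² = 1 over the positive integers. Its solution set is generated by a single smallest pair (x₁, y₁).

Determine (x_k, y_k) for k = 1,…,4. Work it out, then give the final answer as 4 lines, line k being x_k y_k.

d=288: √d = [16; 1,32] (ℓ=2, even), read p_1/q_1
k=0  a_k=16  p_k/q_k = 16/1
k=1  a_k=1  p_k/q_k = 17/1
fundamental: x₁=17, y₁=1  (since 289 − 288·1 = 1)
(17+1√288)^2 = 577 + 34√288
(17+1√288)^3 = 19601 + 1155√288
(17+1√288)^4 = 665857 + 39236√288

17 1
577 34
19601 1155
665857 39236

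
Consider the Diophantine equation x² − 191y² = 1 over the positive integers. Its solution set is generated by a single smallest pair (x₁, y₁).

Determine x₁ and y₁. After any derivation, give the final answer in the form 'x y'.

8994000 650783

√191 = [13; 1,4,1,1,3,…,4,1,26, …], period ℓ=16 (even) → k=15
step 0: (13, 1)  from 13·(1,0) + (0,1)
step 1: (14, 1)  from 1·(13,1) + (1,0)
…
step 4: (152, 11)  from 1·(83,6) + (69,5)
step 5: (539, 39)  from 3·(152,11) + (83,6)
step 6: (1230, 89)  from 2·(539,39) + (152,11)
step 7: (2999, 217)  from 2·(1230,89) + (539,39)
step 8: (40217, 2910)  from 13·(2999,217) + (1230,89)
step 9: (83433, 6037)  from 2·(40217,2910) + (2999,217)
step 10: (207083, 14984)  from 2·(83433,6037) + (40217,2910)
step 11: (704682, 50989)  from 3·(207083,14984) + (83433,6037)
…
step 13: (1616447, 116962)  from 1·(911765,65973) + (704682,50989)
step 14: (7377553, 533821)  from 4·(1616447,116962) + (911765,65973)
step 15: (8994000, 650783)  from 1·(7377553,533821) + (1616447,116962)
(x₁, y₁) = (8994000, 650783);  8994000² − 191·650783² = 1 ✓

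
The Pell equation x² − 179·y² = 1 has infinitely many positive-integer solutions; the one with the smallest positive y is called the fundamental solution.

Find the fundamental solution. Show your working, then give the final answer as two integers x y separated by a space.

4190210 313191

√179 → a₀=13, period (2,1,1,1,3,…,1,2,26); ℓ=14 even so k=13
a_0=13:  p_0=13·1+0=13,  q_0=13·0+1=1
a_1=2:  p_1=2·13+1=27,  q_1=2·1+0=2
a_2=1:  p_2=1·27+13=40,  q_2=1·2+1=3
a_3=1:  p_3=1·40+27=67,  q_3=1·3+2=5
a_4=1:  p_4=1·67+40=107,  q_4=1·5+3=8
a_5=3:  p_5=3·107+67=388,  q_5=3·8+5=29
…
a_7=13:  p_7=13·2047+388=26999,  q_7=13·153+29=2018
a_8=5:  p_8=5·26999+2047=137042,  q_8=5·2018+153=10243
…
a_10=1:  p_10=1·438125+137042=575167,  q_10=1·32747+10243=42990
…
a_12=1:  p_12=1·1013292+575167=1588459,  q_12=1·75737+42990=118727
a_13=2:  p_13=2·1588459+1013292=4190210,  q_13=2·118727+75737=313191
fundamental: x₁=4190210, y₁=313191  (since 17557859844100 − 179·98088602481 = 1)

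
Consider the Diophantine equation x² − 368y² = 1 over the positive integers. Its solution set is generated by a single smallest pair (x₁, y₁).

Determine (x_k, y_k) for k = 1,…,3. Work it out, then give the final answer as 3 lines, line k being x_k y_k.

1151 60
2649601 138120
6099380351 317952180

√368 → a₀=19, period (5,2,5,38); ℓ=4 even so k=3
k=0  a_k=19  p_k/q_k = 19/1
k=1  a_k=5  p_k/q_k = 96/5
k=2  a_k=2  p_k/q_k = 211/11
k=3  a_k=5  p_k/q_k = 1151/60
fundamental: x₁=1151, y₁=60  (since 1324801 − 368·3600 = 1)
k=2:  x_2 = 1151·1151+368·60·60 = 2649601,  y_2 = 1151·60+60·1151 = 138120
k=3:  x_3 = 1151·2649601+368·60·138120 = 6099380351,  y_3 = 1151·138120+60·2649601 = 317952180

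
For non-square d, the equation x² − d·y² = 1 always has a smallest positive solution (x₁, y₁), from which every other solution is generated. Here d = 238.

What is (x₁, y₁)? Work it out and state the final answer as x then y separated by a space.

√238 → a₀=15, period (2,2,1,14,1,2,2,30); ℓ=8 even so k=7
a_0=15:  p_0=15·1+0=15,  q_0=15·0+1=1
a_1=2:  p_1=2·15+1=31,  q_1=2·1+0=2
a_2=2:  p_2=2·31+15=77,  q_2=2·2+1=5
…
a_4=14:  p_4=14·108+77=1589,  q_4=14·7+5=103
…
a_6=2:  p_6=2·1697+1589=4983,  q_6=2·110+103=323
a_7=2:  p_7=2·4983+1697=11663,  q_7=2·323+110=756
(x₁, y₁) = (11663, 756);  11663² − 238·756² = 1 ✓

11663 756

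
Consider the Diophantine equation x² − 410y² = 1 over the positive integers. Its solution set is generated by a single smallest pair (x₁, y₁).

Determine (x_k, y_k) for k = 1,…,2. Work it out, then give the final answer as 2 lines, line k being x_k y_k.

√410 = [20; 4,40, …], period ℓ=2 (even) → k=1
a_0=20:  p_0=20·1+0=20,  q_0=20·0+1=1
a_1=4:  p_1=4·20+1=81,  q_1=4·1+0=4
→ (81, 4).  Check: 81²=6561, 410·4²=6560, difference 1.
k=2:  x_2 = 81·81+410·4·4 = 13121,  y_2 = 81·4+4·81 = 648

81 4
13121 648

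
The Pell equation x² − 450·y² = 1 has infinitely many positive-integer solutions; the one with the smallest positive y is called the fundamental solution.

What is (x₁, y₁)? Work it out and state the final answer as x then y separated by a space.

√450 → a₀=21, period (4,1,2,4,2,1,4,42); ℓ=8 even so k=7
i=0: a=21 ⇒ p=21, q=1
i=1: a=4 ⇒ p=85, q=4
i=2: a=1 ⇒ p=106, q=5
i=3: a=2 ⇒ p=297, q=14
i=4: a=4 ⇒ p=1294, q=61
i=5: a=2 ⇒ p=2885, q=136
i=6: a=1 ⇒ p=4179, q=197
i=7: a=4 ⇒ p=19601, q=924
fundamental: x₁=19601, y₁=924  (since 384199201 − 450·853776 = 1)

19601 924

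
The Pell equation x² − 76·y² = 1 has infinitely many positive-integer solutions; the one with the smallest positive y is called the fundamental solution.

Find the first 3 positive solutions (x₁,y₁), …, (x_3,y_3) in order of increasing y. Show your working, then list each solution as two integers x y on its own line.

57799 6630
6681448801 766414740
772362118440199 88596011107890

√76 → a₀=8, period (1,2,1,1,5,4,5,1,1,2,1,16); ℓ=12 even so k=11
k=0  a_k=8  p_k/q_k = 8/1
…
k=2  a_k=2  p_k/q_k = 26/3
…
k=6  a_k=4  p_k/q_k = 1421/163
k=7  a_k=5  p_k/q_k = 7445/854
…
k=10  a_k=2  p_k/q_k = 41488/4759
k=11  a_k=1  p_k/q_k = 57799/6630
→ (57799, 6630).  Check: 57799²=3340724401, 76·6630²=3340724400, difference 1.
(57799+6630√76)^2 = 6681448801 + 766414740√76
(57799+6630√76)^3 = 772362118440199 + 88596011107890√76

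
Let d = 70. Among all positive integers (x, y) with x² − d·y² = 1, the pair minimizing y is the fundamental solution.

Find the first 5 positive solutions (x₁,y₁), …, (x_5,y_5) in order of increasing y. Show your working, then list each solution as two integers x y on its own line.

251 30
126001 15060
63252251 7560090
31752504001 3795150120
15939693756251 1905157800150

d=70: √d = [8; 2,1,2,1,2,16] (ℓ=6, even), read p_5/q_5
i=0: a=8 ⇒ p=8, q=1
i=1: a=2 ⇒ p=17, q=2
i=2: a=1 ⇒ p=25, q=3
i=3: a=2 ⇒ p=67, q=8
i=4: a=1 ⇒ p=92, q=11
i=5: a=2 ⇒ p=251, q=30
→ (251, 30).  Check: 251²=63001, 70·30²=63000, difference 1.
(251+30√70)^2 = 126001 + 15060√70
(251+30√70)^3 = 63252251 + 7560090√70
(251+30√70)^4 = 31752504001 + 3795150120√70
(251+30√70)^5 = 15939693756251 + 1905157800150√70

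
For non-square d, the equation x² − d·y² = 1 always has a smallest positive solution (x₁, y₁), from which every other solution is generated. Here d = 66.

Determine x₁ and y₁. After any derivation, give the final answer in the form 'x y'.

√66 → a₀=8, period (8,16); ℓ=2 even so k=1
a_0=8:  p_0=8·1+0=8,  q_0=8·0+1=1
a_1=8:  p_1=8·8+1=65,  q_1=8·1+0=8
fundamental: x₁=65, y₁=8  (since 4225 − 66·64 = 1)

65 8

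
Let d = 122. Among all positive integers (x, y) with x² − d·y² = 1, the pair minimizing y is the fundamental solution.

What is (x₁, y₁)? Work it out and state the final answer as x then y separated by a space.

243 22

d=122: √d = [11; 22] (ℓ=1, odd), read p_1/q_1
k=0  a_k=11  p_k/q_k = 11/1
k=1  a_k=22  p_k/q_k = 243/22
fundamental: x₁=243, y₁=22  (since 59049 − 122·484 = 1)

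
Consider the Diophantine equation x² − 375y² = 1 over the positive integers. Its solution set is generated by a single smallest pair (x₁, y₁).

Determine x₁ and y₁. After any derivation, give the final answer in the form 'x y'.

[19; 2,1,2,1,5,1,2,1,2,38] for √375; ℓ=10 ⇒ convergent index 9
a_0=19:  p_0=19·1+0=19,  q_0=19·0+1=1
a_1=2:  p_1=2·19+1=39,  q_1=2·1+0=2
…
a_6=1:  p_6=1·1220+213=1433,  q_6=1·63+11=74
a_7=2:  p_7=2·1433+1220=4086,  q_7=2·74+63=211
a_8=1:  p_8=1·4086+1433=5519,  q_8=1·211+74=285
a_9=2:  p_9=2·5519+4086=15124,  q_9=2·285+211=781
→ (15124, 781).  Check: 15124²=228735376, 375·781²=228735375, difference 1.

15124 781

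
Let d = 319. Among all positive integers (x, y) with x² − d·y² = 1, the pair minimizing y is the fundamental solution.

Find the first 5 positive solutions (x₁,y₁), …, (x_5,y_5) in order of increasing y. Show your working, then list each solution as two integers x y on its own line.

12901780 722361
332911854336799 18639485405160
8590311008090840302660 480965080021169647239
221660605515932150288251132801 12410611300231033623224965680
5719632734066677605580897309458268900 320237953322189008993822774252173561

d=319: √d = [17; 1,6,5,1,4,…,6,1,34] (ℓ=14, even), read p_13/q_13
i=0: a=17 ⇒ p=17, q=1
…
i=11: a=5 ⇒ p=1798881, q=100718
i=12: a=6 ⇒ p=11102899, q=621643
i=13: a=1 ⇒ p=12901780, q=722361
(x₁, y₁) = (12901780, 722361);  12901780² − 319·722361² = 1 ✓
n=2: (12901780,722361)∘(12901780,722361) = (12901780·12901780+319·722361·722361, 12901780·722361+722361·12901780) = (332911854336799,18639485405160)
n=3: (332911854336799,18639485405160)∘(12901780,722361) = (12901780·332911854336799+319·722361·18639485405160, 12901780·18639485405160+722361·332911854336799) = (8590311008090840302660,480965080021169647239)
n=4: (8590311008090840302660,480965080021169647239)∘(12901780,722361) = (12901780·8590311008090840302660+319·722361·480965080021169647239, 12901780·480965080021169647239+722361·8590311008090840302660) = (221660605515932150288251132801,12410611300231033623224965680)
n=5: (221660605515932150288251132801,12410611300231033623224965680)∘(12901780,722361) = (12901780·221660605515932150288251132801+319·722361·12410611300231033623224965680, 12901780·12410611300231033623224965680+722361·221660605515932150288251132801) = (5719632734066677605580897309458268900,320237953322189008993822774252173561)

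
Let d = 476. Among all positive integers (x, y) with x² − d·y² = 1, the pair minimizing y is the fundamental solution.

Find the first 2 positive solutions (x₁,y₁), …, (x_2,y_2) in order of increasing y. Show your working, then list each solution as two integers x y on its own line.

√476 → a₀=21, period (1,4,2,10,2,4,1,42); ℓ=8 even so k=7
a_0=21:  p_0=21·1+0=21,  q_0=21·0+1=1
a_1=1:  p_1=1·21+1=22,  q_1=1·1+0=1
…
a_6=4:  p_6=4·5258+2509=23541,  q_6=4·241+115=1079
a_7=1:  p_7=1·23541+5258=28799,  q_7=1·1079+241=1320
(x₁, y₁) = (28799, 1320);  28799² − 476·1320² = 1 ✓
(28799+1320√476)^2 = 1658764801 + 76029360√476

28799 1320
1658764801 76029360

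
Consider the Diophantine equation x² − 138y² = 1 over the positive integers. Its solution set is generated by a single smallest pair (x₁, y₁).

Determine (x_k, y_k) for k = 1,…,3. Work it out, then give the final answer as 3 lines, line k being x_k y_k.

47 4
4417 376
415151 35340

[11; 1,2,1,22] for √138; ℓ=4 ⇒ convergent index 3
a_0=11:  p_0=11·1+0=11,  q_0=11·0+1=1
…
a_2=2:  p_2=2·12+11=35,  q_2=2·1+1=3
a_3=1:  p_3=1·35+12=47,  q_3=1·3+1=4
fundamental: x₁=47, y₁=4  (since 2209 − 138·16 = 1)
(x_2, y_2) = (47·47 + 138·4·4, 47·4 + 4·47) = (4417, 376)
(x_3, y_3) = (47·4417 + 138·4·376, 47·376 + 4·4417) = (415151, 35340)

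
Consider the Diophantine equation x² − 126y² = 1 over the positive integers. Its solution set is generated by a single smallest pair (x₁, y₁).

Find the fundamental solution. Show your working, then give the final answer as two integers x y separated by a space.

449 40

√126 = [11; 4,2,4,22, …], period ℓ=4 (even) → k=3
a_0=11:  p_0=11·1+0=11,  q_0=11·0+1=1
a_1=4:  p_1=4·11+1=45,  q_1=4·1+0=4
a_2=2:  p_2=2·45+11=101,  q_2=2·4+1=9
a_3=4:  p_3=4·101+45=449,  q_3=4·9+4=40
fundamental: x₁=449, y₁=40  (since 201601 − 126·1600 = 1)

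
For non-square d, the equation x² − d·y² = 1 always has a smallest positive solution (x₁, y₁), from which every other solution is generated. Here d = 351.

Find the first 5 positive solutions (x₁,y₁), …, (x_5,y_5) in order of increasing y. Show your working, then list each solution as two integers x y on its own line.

62425 3332
7793761249 416000200
973051091875225 51937624966668
121485428812828080001 6484412476672499600
15167455786308534696249625 809578897660623950093332

d=351: √d = [18; 1,2,1,3,2,2,2,3,1,2,1,36] (ℓ=12, even), read p_11/q_11
k=0  a_k=18  p_k/q_k = 18/1
k=1  a_k=1  p_k/q_k = 19/1
k=2  a_k=2  p_k/q_k = 56/3
k=3  a_k=1  p_k/q_k = 75/4
…
k=5  a_k=2  p_k/q_k = 637/34
k=6  a_k=2  p_k/q_k = 1555/83
…
k=9  a_k=1  p_k/q_k = 16543/883
k=10  a_k=2  p_k/q_k = 45882/2449
k=11  a_k=1  p_k/q_k = 62425/3332
(x₁, y₁) = (62425, 3332);  62425² − 351·3332² = 1 ✓
k=2:  x_2 = 62425·62425+351·3332·3332 = 7793761249,  y_2 = 62425·3332+3332·62425 = 416000200
k=3:  x_3 = 62425·7793761249+351·3332·416000200 = 973051091875225,  y_3 = 62425·416000200+3332·7793761249 = 51937624966668
k=4:  x_4 = 62425·973051091875225+351·3332·51937624966668 = 121485428812828080001,  y_4 = 62425·51937624966668+3332·973051091875225 = 6484412476672499600
k=5:  x_5 = 62425·121485428812828080001+351·3332·6484412476672499600 = 15167455786308534696249625,  y_5 = 62425·6484412476672499600+3332·121485428812828080001 = 809578897660623950093332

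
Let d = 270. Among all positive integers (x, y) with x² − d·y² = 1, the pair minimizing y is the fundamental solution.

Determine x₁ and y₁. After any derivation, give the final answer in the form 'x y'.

5291 322

d=270: √d = [16; 2,3,6,3,2,32] (ℓ=6, even), read p_5/q_5
i=0: a=16 ⇒ p=16, q=1
i=1: a=2 ⇒ p=33, q=2
i=2: a=3 ⇒ p=115, q=7
…
i=4: a=3 ⇒ p=2284, q=139
i=5: a=2 ⇒ p=5291, q=322
fundamental: x₁=5291, y₁=322  (since 27994681 − 270·103684 = 1)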